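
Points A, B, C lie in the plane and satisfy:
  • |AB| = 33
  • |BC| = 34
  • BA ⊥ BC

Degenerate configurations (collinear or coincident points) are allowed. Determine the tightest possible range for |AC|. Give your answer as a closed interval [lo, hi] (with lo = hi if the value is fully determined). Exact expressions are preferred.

|AB| ∈ {33}
|BC| ∈ {34}
|AC| ∈ {√(2245)}

|AC| = √(2245)  (≈ 47.3814)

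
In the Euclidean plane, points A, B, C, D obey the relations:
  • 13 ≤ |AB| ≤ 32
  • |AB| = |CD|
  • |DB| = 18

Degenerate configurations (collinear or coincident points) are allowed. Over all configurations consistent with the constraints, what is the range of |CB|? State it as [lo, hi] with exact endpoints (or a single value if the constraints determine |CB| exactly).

|CB| ∈ [0, 50]  (≈ [0.0000, 50.0000])

|AB| ∈ [13, 32]
|BD| ∈ {18}
|CD| ∈ [13, 32]
|AD| ∈ [0, 50]
|BC| ∈ [0, 50]
|AC| ∈ [0, 82]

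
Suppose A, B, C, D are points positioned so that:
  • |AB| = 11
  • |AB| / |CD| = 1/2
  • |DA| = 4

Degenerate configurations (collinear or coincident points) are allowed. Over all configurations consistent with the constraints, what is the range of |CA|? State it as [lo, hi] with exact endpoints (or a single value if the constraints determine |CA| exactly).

|AB| ∈ {11}
|AD| ∈ {4}
|CD| ∈ {22}
|BD| ∈ [7, 15]
|AC| ∈ [18, 26]
|BC| ∈ [7, 37]

|CA| ∈ [18, 26]  (≈ [18.0000, 26.0000])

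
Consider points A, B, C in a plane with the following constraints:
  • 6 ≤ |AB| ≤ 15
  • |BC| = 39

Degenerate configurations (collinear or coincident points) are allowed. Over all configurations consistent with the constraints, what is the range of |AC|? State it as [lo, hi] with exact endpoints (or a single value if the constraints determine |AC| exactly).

|AB| ∈ [6, 15]
|BC| ∈ {39}
|AC| ∈ [24, 54]

|AC| ∈ [24, 54]  (≈ [24.0000, 54.0000])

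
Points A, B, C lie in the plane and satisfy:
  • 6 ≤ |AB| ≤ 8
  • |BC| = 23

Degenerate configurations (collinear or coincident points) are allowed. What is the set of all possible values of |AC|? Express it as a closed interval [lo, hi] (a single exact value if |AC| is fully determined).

|AC| ∈ [15, 31]  (≈ [15.0000, 31.0000])

|AB| ∈ [6, 8]
|BC| ∈ {23}
|AC| ∈ [15, 31]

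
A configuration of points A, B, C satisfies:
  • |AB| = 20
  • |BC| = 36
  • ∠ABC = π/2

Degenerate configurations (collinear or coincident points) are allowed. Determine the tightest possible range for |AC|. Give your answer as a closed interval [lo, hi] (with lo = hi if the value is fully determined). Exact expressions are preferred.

|AC| = 4·√(106)  (≈ 41.1825)

|AB| ∈ {20}
|BC| ∈ {36}
|AC| ∈ {4·√(106)}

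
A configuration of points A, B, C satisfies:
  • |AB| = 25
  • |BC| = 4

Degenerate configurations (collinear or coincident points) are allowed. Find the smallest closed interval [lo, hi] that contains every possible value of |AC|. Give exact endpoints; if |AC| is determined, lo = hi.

|AB| ∈ {25}
|BC| ∈ {4}
|AC| ∈ [21, 29]

|AC| ∈ [21, 29]  (≈ [21.0000, 29.0000])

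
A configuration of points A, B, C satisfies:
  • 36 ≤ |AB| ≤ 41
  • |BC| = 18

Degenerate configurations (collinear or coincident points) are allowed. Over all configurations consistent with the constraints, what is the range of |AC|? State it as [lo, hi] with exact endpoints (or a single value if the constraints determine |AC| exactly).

|AB| ∈ [36, 41]
|BC| ∈ {18}
|AC| ∈ [18, 59]

|AC| ∈ [18, 59]  (≈ [18.0000, 59.0000])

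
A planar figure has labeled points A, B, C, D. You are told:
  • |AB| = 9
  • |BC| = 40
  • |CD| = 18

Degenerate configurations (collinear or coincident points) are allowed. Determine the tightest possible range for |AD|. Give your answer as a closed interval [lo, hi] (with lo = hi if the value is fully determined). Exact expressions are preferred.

|AD| ∈ [13, 67]  (≈ [13.0000, 67.0000])

|AB| ∈ {9}
|BC| ∈ {40}
|CD| ∈ {18}
|AC| ∈ [31, 49]
|BD| ∈ [22, 58]
|AD| ∈ [13, 67]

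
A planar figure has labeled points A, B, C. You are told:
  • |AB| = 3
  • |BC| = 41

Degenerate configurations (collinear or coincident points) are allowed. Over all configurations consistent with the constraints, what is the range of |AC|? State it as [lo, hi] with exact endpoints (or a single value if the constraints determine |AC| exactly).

|AB| ∈ {3}
|BC| ∈ {41}
|AC| ∈ [38, 44]

|AC| ∈ [38, 44]  (≈ [38.0000, 44.0000])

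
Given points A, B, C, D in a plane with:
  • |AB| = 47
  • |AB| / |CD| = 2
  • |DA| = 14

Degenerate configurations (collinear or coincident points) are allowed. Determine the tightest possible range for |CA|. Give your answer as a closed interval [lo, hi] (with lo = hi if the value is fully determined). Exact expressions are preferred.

|AB| ∈ {47}
|AD| ∈ {14}
|CD| ∈ {47/2}
|BD| ∈ [33, 61]
|AC| ∈ [19/2, 75/2]
|BC| ∈ [19/2, 169/2]

|CA| ∈ [19/2, 75/2]  (≈ [9.5000, 37.5000])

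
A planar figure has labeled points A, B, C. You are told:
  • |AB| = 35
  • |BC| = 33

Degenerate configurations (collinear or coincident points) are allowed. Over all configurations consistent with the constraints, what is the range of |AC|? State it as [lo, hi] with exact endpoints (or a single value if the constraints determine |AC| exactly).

|AC| ∈ [2, 68]  (≈ [2.0000, 68.0000])

|AB| ∈ {35}
|BC| ∈ {33}
|AC| ∈ [2, 68]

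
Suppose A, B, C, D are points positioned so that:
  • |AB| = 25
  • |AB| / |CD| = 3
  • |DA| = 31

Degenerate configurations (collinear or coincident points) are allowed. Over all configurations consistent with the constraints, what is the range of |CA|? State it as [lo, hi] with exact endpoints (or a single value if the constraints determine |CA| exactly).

|AB| ∈ {25}
|AD| ∈ {31}
|CD| ∈ {25/3}
|BD| ∈ [6, 56]
|AC| ∈ [68/3, 118/3]
|BC| ∈ [0, 193/3]

|CA| ∈ [68/3, 118/3]  (≈ [22.6667, 39.3333])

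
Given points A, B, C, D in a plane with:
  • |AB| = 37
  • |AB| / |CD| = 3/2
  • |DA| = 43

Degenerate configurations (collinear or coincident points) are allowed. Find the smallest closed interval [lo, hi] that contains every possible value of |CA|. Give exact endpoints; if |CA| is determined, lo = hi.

|AB| ∈ {37}
|AD| ∈ {43}
|CD| ∈ {74/3}
|BD| ∈ [6, 80]
|AC| ∈ [55/3, 203/3]
|BC| ∈ [0, 314/3]

|CA| ∈ [55/3, 203/3]  (≈ [18.3333, 67.6667])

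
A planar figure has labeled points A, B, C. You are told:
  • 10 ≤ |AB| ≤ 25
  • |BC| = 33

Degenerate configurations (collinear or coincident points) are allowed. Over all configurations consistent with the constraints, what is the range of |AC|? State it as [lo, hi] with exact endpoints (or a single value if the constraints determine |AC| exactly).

|AB| ∈ [10, 25]
|BC| ∈ {33}
|AC| ∈ [8, 58]

|AC| ∈ [8, 58]  (≈ [8.0000, 58.0000])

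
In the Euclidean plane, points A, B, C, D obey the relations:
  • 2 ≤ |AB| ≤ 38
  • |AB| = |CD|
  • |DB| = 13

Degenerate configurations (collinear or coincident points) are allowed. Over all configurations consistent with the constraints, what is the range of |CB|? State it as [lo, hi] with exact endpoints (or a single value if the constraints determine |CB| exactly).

|CB| ∈ [0, 51]  (≈ [0.0000, 51.0000])

|AB| ∈ [2, 38]
|BD| ∈ {13}
|CD| ∈ [2, 38]
|AD| ∈ [0, 51]
|BC| ∈ [0, 51]
|AC| ∈ [0, 89]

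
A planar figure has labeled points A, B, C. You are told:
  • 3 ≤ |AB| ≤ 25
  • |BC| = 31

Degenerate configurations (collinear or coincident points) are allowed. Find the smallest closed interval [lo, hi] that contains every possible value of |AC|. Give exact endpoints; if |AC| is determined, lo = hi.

|AB| ∈ [3, 25]
|BC| ∈ {31}
|AC| ∈ [6, 56]

|AC| ∈ [6, 56]  (≈ [6.0000, 56.0000])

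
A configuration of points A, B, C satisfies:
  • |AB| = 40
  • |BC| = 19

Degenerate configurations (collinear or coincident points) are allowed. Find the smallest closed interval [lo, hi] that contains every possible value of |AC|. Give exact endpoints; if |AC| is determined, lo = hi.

|AC| ∈ [21, 59]  (≈ [21.0000, 59.0000])

|AB| ∈ {40}
|BC| ∈ {19}
|AC| ∈ [21, 59]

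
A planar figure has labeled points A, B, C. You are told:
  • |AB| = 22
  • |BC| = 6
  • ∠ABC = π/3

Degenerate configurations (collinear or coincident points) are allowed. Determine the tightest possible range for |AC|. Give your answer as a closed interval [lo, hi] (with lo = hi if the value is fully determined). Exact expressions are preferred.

|AC| = 2·√(97)  (≈ 19.6977)

|AB| ∈ {22}
|BC| ∈ {6}
|AC| ∈ {2·√(97)}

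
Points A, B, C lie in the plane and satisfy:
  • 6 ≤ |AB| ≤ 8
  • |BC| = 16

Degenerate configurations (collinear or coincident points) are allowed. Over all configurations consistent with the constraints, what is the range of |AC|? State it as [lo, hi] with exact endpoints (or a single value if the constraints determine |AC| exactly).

|AB| ∈ [6, 8]
|BC| ∈ {16}
|AC| ∈ [8, 24]

|AC| ∈ [8, 24]  (≈ [8.0000, 24.0000])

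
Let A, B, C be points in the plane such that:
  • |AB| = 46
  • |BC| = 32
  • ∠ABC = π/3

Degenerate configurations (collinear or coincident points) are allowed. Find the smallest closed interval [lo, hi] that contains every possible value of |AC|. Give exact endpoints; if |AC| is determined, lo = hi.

|AC| = 2·√(417)  (≈ 40.8412)

|AB| ∈ {46}
|BC| ∈ {32}
|AC| ∈ {2·√(417)}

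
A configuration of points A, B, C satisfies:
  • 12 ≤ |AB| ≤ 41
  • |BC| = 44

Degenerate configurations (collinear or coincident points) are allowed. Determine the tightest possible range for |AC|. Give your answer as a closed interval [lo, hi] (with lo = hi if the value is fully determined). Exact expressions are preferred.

|AC| ∈ [3, 85]  (≈ [3.0000, 85.0000])

|AB| ∈ [12, 41]
|BC| ∈ {44}
|AC| ∈ [3, 85]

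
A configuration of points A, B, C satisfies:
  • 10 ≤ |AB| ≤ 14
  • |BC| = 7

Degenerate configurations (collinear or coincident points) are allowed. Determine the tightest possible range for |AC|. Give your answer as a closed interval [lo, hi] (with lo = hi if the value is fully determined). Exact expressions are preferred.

|AC| ∈ [3, 21]  (≈ [3.0000, 21.0000])

|AB| ∈ [10, 14]
|BC| ∈ {7}
|AC| ∈ [3, 21]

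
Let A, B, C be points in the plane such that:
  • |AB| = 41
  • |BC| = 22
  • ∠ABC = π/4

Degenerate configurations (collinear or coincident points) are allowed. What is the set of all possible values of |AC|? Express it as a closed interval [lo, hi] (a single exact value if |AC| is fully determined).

|AB| ∈ {41}
|BC| ∈ {22}
|AC| ∈ {√(2165 - 902·√(2))}

|AC| = √(2165 - 902·√(2))  (≈ 29.8225)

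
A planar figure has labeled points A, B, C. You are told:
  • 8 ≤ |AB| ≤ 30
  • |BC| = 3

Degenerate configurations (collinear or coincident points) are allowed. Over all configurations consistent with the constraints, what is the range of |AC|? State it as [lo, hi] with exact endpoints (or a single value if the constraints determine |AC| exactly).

|AB| ∈ [8, 30]
|BC| ∈ {3}
|AC| ∈ [5, 33]

|AC| ∈ [5, 33]  (≈ [5.0000, 33.0000])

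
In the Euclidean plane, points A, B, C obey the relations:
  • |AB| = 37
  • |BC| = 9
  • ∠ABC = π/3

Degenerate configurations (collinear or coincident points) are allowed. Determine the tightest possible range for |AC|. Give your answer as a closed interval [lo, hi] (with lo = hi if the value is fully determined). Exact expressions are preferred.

|AB| ∈ {37}
|BC| ∈ {9}
|AC| ∈ {√(1117)}

|AC| = √(1117)  (≈ 33.4215)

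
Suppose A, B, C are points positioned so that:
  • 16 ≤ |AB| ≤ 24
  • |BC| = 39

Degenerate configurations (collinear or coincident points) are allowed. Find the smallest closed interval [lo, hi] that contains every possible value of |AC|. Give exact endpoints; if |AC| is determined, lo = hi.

|AB| ∈ [16, 24]
|BC| ∈ {39}
|AC| ∈ [15, 63]

|AC| ∈ [15, 63]  (≈ [15.0000, 63.0000])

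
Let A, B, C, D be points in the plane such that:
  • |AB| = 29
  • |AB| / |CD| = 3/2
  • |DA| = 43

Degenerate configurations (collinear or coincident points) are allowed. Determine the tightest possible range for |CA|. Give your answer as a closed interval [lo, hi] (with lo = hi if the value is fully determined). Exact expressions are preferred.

|AB| ∈ {29}
|AD| ∈ {43}
|CD| ∈ {58/3}
|BD| ∈ [14, 72]
|AC| ∈ [71/3, 187/3]
|BC| ∈ [0, 274/3]

|CA| ∈ [71/3, 187/3]  (≈ [23.6667, 62.3333])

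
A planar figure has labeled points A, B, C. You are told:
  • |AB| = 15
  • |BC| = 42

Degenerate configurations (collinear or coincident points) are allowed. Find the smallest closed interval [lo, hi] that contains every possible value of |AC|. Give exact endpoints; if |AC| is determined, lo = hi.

|AC| ∈ [27, 57]  (≈ [27.0000, 57.0000])

|AB| ∈ {15}
|BC| ∈ {42}
|AC| ∈ [27, 57]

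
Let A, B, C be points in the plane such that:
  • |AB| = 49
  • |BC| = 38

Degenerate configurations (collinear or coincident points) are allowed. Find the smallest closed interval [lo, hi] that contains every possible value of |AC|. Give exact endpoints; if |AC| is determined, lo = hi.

|AB| ∈ {49}
|BC| ∈ {38}
|AC| ∈ [11, 87]

|AC| ∈ [11, 87]  (≈ [11.0000, 87.0000])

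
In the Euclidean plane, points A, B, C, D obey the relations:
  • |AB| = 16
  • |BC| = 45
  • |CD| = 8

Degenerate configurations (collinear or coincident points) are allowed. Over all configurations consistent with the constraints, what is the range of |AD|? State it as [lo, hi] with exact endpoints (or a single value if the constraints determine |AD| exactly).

|AD| ∈ [21, 69]  (≈ [21.0000, 69.0000])

|AB| ∈ {16}
|BC| ∈ {45}
|CD| ∈ {8}
|AC| ∈ [29, 61]
|BD| ∈ [37, 53]
|AD| ∈ [21, 69]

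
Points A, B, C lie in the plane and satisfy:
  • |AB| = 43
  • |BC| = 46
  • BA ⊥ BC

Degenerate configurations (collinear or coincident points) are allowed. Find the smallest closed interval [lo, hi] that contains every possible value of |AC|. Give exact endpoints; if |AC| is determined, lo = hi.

|AC| = √(3965)  (≈ 62.9682)

|AB| ∈ {43}
|BC| ∈ {46}
|AC| ∈ {√(3965)}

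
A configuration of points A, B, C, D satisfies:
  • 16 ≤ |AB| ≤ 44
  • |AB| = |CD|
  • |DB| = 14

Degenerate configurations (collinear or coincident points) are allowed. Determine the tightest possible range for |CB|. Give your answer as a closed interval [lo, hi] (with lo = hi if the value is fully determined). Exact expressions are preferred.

|AB| ∈ [16, 44]
|BD| ∈ {14}
|CD| ∈ [16, 44]
|AD| ∈ [2, 58]
|BC| ∈ [2, 58]
|AC| ∈ [0, 102]

|CB| ∈ [2, 58]  (≈ [2.0000, 58.0000])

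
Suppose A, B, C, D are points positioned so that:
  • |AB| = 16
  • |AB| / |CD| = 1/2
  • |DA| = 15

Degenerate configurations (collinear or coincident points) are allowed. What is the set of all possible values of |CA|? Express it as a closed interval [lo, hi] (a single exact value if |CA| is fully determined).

|CA| ∈ [17, 47]  (≈ [17.0000, 47.0000])

|AB| ∈ {16}
|AD| ∈ {15}
|CD| ∈ {32}
|BD| ∈ [1, 31]
|AC| ∈ [17, 47]
|BC| ∈ [1, 63]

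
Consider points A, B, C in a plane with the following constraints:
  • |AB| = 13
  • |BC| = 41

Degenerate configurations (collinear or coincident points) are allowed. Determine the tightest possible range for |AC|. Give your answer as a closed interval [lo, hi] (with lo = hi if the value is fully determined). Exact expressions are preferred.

|AC| ∈ [28, 54]  (≈ [28.0000, 54.0000])

|AB| ∈ {13}
|BC| ∈ {41}
|AC| ∈ [28, 54]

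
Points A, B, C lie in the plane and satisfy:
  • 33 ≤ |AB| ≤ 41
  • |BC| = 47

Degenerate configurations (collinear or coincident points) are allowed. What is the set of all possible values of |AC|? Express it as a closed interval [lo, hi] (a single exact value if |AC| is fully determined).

|AB| ∈ [33, 41]
|BC| ∈ {47}
|AC| ∈ [6, 88]

|AC| ∈ [6, 88]  (≈ [6.0000, 88.0000])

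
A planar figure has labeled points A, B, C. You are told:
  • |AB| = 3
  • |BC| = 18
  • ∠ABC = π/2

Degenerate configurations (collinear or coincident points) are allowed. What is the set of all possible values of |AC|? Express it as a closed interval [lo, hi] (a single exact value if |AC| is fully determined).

|AC| = 3·√(37)  (≈ 18.2483)

|AB| ∈ {3}
|BC| ∈ {18}
|AC| ∈ {3·√(37)}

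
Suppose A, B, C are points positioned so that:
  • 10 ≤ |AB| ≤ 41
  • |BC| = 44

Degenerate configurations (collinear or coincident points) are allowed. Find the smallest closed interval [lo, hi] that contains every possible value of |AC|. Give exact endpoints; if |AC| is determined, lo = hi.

|AB| ∈ [10, 41]
|BC| ∈ {44}
|AC| ∈ [3, 85]

|AC| ∈ [3, 85]  (≈ [3.0000, 85.0000])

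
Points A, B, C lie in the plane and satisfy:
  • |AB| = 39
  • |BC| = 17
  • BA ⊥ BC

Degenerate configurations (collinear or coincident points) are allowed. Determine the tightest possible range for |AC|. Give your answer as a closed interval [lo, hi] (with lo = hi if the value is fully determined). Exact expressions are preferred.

|AB| ∈ {39}
|BC| ∈ {17}
|AC| ∈ {√(1810)}

|AC| = √(1810)  (≈ 42.5441)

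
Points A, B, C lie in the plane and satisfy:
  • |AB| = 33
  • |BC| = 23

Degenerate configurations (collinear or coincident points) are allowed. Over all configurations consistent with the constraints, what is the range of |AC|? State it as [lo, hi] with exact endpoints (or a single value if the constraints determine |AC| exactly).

|AB| ∈ {33}
|BC| ∈ {23}
|AC| ∈ [10, 56]

|AC| ∈ [10, 56]  (≈ [10.0000, 56.0000])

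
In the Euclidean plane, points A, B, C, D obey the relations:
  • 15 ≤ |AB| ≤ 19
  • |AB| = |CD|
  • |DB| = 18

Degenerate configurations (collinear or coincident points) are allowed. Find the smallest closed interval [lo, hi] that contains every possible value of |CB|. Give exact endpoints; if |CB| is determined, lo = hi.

|AB| ∈ [15, 19]
|BD| ∈ {18}
|CD| ∈ [15, 19]
|AD| ∈ [0, 37]
|BC| ∈ [0, 37]
|AC| ∈ [0, 56]

|CB| ∈ [0, 37]  (≈ [0.0000, 37.0000])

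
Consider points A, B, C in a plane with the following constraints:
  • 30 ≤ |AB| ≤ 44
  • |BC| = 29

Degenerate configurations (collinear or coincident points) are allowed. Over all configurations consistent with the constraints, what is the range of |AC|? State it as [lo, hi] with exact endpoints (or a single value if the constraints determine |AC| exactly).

|AB| ∈ [30, 44]
|BC| ∈ {29}
|AC| ∈ [1, 73]

|AC| ∈ [1, 73]  (≈ [1.0000, 73.0000])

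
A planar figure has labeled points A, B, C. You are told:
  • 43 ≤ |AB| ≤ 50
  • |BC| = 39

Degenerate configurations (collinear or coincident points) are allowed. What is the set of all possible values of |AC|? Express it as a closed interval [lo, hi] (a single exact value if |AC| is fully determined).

|AB| ∈ [43, 50]
|BC| ∈ {39}
|AC| ∈ [4, 89]

|AC| ∈ [4, 89]  (≈ [4.0000, 89.0000])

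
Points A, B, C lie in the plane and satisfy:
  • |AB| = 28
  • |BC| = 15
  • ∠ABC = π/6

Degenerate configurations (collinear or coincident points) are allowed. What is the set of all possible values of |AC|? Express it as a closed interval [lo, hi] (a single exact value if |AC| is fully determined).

|AB| ∈ {28}
|BC| ∈ {15}
|AC| ∈ {√(1009 - 420·√(3))}

|AC| = √(1009 - 420·√(3))  (≈ 16.7791)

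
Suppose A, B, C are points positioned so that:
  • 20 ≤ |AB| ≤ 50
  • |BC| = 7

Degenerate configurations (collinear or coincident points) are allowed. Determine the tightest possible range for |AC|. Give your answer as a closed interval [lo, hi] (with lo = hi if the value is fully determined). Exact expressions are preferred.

|AC| ∈ [13, 57]  (≈ [13.0000, 57.0000])

|AB| ∈ [20, 50]
|BC| ∈ {7}
|AC| ∈ [13, 57]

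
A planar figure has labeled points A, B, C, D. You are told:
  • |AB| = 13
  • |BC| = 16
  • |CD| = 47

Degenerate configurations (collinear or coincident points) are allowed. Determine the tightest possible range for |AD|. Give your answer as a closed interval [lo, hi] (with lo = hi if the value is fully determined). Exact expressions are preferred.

|AB| ∈ {13}
|BC| ∈ {16}
|CD| ∈ {47}
|AC| ∈ [3, 29]
|BD| ∈ [31, 63]
|AD| ∈ [18, 76]

|AD| ∈ [18, 76]  (≈ [18.0000, 76.0000])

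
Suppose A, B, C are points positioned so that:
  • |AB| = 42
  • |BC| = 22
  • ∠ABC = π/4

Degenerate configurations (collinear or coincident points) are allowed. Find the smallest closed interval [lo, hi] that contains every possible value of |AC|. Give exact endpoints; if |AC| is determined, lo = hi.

|AB| ∈ {42}
|BC| ∈ {22}
|AC| ∈ {2·√(562 - 231·√(2))}

|AC| = 2·√(562 - 231·√(2))  (≈ 30.6801)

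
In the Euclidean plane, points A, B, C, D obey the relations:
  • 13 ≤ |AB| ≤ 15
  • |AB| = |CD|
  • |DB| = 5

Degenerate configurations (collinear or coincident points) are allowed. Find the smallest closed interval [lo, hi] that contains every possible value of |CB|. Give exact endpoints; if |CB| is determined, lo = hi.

|AB| ∈ [13, 15]
|BD| ∈ {5}
|CD| ∈ [13, 15]
|AD| ∈ [8, 20]
|BC| ∈ [8, 20]
|AC| ∈ [0, 35]

|CB| ∈ [8, 20]  (≈ [8.0000, 20.0000])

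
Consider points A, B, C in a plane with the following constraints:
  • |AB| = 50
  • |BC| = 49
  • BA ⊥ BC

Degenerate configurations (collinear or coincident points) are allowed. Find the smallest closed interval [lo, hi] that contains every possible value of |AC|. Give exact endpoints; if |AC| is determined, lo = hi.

|AC| = 13·√(29)  (≈ 70.0071)

|AB| ∈ {50}
|BC| ∈ {49}
|AC| ∈ {13·√(29)}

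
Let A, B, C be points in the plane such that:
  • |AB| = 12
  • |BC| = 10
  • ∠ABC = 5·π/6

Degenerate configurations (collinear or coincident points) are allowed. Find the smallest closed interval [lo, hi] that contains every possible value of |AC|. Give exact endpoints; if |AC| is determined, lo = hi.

|AC| = 2·√(30·√(3) + 61)  (≈ 21.2567)

|AB| ∈ {12}
|BC| ∈ {10}
|AC| ∈ {2·√(30·√(3) + 61)}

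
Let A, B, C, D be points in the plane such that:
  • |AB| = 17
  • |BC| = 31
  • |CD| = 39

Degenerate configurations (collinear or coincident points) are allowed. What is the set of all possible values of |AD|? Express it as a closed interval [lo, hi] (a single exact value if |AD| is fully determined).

|AB| ∈ {17}
|BC| ∈ {31}
|CD| ∈ {39}
|AC| ∈ [14, 48]
|BD| ∈ [8, 70]
|AD| ∈ [0, 87]

|AD| ∈ [0, 87]  (≈ [0.0000, 87.0000])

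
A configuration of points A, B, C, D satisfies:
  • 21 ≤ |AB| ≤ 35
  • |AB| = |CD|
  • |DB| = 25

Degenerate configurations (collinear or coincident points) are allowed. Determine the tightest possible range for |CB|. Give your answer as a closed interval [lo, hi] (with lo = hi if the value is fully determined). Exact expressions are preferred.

|AB| ∈ [21, 35]
|BD| ∈ {25}
|CD| ∈ [21, 35]
|AD| ∈ [0, 60]
|BC| ∈ [0, 60]
|AC| ∈ [0, 95]

|CB| ∈ [0, 60]  (≈ [0.0000, 60.0000])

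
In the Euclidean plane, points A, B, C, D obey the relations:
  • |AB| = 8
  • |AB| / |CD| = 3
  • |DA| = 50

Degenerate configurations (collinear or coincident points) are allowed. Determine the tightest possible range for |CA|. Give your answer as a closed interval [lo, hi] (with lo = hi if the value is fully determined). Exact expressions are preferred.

|AB| ∈ {8}
|AD| ∈ {50}
|CD| ∈ {8/3}
|BD| ∈ [42, 58]
|AC| ∈ [142/3, 158/3]
|BC| ∈ [118/3, 182/3]

|CA| ∈ [142/3, 158/3]  (≈ [47.3333, 52.6667])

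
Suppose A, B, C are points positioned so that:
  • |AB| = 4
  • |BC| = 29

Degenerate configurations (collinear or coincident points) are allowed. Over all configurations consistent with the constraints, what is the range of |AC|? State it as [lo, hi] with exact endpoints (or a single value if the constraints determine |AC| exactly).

|AB| ∈ {4}
|BC| ∈ {29}
|AC| ∈ [25, 33]

|AC| ∈ [25, 33]  (≈ [25.0000, 33.0000])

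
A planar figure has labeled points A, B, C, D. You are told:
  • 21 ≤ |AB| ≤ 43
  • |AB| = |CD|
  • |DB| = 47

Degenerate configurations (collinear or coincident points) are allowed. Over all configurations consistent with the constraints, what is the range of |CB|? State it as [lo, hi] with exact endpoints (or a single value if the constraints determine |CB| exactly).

|CB| ∈ [4, 90]  (≈ [4.0000, 90.0000])

|AB| ∈ [21, 43]
|BD| ∈ {47}
|CD| ∈ [21, 43]
|AD| ∈ [4, 90]
|BC| ∈ [4, 90]
|AC| ∈ [0, 133]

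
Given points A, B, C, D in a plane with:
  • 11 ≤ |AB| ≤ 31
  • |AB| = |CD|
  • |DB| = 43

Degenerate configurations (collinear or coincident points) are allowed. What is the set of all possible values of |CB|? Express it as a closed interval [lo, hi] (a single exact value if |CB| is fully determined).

|CB| ∈ [12, 74]  (≈ [12.0000, 74.0000])

|AB| ∈ [11, 31]
|BD| ∈ {43}
|CD| ∈ [11, 31]
|AD| ∈ [12, 74]
|BC| ∈ [12, 74]
|AC| ∈ [0, 105]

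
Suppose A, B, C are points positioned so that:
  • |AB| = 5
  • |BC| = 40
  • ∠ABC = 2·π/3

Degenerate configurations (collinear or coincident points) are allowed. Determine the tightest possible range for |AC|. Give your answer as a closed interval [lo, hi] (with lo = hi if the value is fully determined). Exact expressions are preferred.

|AB| ∈ {5}
|BC| ∈ {40}
|AC| ∈ {5·√(73)}

|AC| = 5·√(73)  (≈ 42.7200)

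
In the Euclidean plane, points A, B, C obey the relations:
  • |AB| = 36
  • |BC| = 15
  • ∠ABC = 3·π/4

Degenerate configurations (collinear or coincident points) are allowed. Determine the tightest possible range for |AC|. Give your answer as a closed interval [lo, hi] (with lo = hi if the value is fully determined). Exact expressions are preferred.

|AC| = 3·√(60·√(2) + 169)  (≈ 47.7983)

|AB| ∈ {36}
|BC| ∈ {15}
|AC| ∈ {3·√(60·√(2) + 169)}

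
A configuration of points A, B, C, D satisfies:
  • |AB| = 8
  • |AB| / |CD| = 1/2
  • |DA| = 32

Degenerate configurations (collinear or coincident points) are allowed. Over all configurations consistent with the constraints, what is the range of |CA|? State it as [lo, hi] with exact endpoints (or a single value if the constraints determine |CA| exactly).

|AB| ∈ {8}
|AD| ∈ {32}
|CD| ∈ {16}
|BD| ∈ [24, 40]
|AC| ∈ [16, 48]
|BC| ∈ [8, 56]

|CA| ∈ [16, 48]  (≈ [16.0000, 48.0000])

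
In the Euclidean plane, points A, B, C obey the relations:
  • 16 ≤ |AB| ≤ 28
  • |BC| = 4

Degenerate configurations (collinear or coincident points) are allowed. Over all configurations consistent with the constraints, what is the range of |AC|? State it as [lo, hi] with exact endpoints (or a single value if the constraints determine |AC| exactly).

|AC| ∈ [12, 32]  (≈ [12.0000, 32.0000])

|AB| ∈ [16, 28]
|BC| ∈ {4}
|AC| ∈ [12, 32]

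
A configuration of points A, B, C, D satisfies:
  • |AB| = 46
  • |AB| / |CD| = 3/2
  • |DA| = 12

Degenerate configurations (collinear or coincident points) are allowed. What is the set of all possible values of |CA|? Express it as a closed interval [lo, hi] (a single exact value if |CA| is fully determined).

|AB| ∈ {46}
|AD| ∈ {12}
|CD| ∈ {92/3}
|BD| ∈ [34, 58]
|AC| ∈ [56/3, 128/3]
|BC| ∈ [10/3, 266/3]

|CA| ∈ [56/3, 128/3]  (≈ [18.6667, 42.6667])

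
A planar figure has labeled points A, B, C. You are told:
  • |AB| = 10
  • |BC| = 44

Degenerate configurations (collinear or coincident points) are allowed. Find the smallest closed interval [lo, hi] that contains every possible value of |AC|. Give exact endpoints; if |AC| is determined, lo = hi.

|AB| ∈ {10}
|BC| ∈ {44}
|AC| ∈ [34, 54]

|AC| ∈ [34, 54]  (≈ [34.0000, 54.0000])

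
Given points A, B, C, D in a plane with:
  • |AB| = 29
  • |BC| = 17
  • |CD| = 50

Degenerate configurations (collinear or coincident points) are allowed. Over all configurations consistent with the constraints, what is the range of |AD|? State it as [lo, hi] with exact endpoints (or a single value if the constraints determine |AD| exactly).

|AB| ∈ {29}
|BC| ∈ {17}
|CD| ∈ {50}
|AC| ∈ [12, 46]
|BD| ∈ [33, 67]
|AD| ∈ [4, 96]

|AD| ∈ [4, 96]  (≈ [4.0000, 96.0000])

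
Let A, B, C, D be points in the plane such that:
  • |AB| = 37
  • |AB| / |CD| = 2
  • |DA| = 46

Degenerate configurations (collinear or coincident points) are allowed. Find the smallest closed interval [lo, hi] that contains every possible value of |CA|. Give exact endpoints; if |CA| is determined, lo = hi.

|CA| ∈ [55/2, 129/2]  (≈ [27.5000, 64.5000])

|AB| ∈ {37}
|AD| ∈ {46}
|CD| ∈ {37/2}
|BD| ∈ [9, 83]
|AC| ∈ [55/2, 129/2]
|BC| ∈ [0, 203/2]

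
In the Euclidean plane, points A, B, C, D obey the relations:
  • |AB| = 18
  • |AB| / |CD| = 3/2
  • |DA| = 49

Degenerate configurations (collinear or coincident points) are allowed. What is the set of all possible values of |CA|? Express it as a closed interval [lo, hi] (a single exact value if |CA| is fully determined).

|CA| ∈ [37, 61]  (≈ [37.0000, 61.0000])

|AB| ∈ {18}
|AD| ∈ {49}
|CD| ∈ {12}
|BD| ∈ [31, 67]
|AC| ∈ [37, 61]
|BC| ∈ [19, 79]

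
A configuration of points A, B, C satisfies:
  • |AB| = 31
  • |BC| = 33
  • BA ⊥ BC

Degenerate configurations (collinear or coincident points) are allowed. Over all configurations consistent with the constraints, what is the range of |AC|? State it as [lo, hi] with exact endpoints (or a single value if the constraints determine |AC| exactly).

|AC| = 5·√(82)  (≈ 45.2769)

|AB| ∈ {31}
|BC| ∈ {33}
|AC| ∈ {5·√(82)}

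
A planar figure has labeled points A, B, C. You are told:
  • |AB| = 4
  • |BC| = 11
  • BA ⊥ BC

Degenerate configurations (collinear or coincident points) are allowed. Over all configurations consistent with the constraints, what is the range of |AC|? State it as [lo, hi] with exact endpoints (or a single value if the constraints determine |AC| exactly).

|AB| ∈ {4}
|BC| ∈ {11}
|AC| ∈ {√(137)}

|AC| = √(137)  (≈ 11.7047)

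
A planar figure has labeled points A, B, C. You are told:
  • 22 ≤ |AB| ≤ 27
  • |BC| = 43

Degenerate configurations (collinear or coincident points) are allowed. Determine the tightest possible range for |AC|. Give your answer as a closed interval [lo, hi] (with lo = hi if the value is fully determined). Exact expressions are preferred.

|AC| ∈ [16, 70]  (≈ [16.0000, 70.0000])

|AB| ∈ [22, 27]
|BC| ∈ {43}
|AC| ∈ [16, 70]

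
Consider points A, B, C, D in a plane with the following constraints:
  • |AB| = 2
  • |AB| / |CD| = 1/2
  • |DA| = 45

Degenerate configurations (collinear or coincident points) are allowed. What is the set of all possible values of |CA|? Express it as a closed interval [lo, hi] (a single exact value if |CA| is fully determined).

|CA| ∈ [41, 49]  (≈ [41.0000, 49.0000])

|AB| ∈ {2}
|AD| ∈ {45}
|CD| ∈ {4}
|BD| ∈ [43, 47]
|AC| ∈ [41, 49]
|BC| ∈ [39, 51]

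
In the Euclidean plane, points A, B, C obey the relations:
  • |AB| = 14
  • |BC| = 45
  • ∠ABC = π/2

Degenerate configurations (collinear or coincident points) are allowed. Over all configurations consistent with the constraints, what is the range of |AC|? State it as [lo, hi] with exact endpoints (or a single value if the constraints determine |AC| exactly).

|AC| = √(2221)  (≈ 47.1275)

|AB| ∈ {14}
|BC| ∈ {45}
|AC| ∈ {√(2221)}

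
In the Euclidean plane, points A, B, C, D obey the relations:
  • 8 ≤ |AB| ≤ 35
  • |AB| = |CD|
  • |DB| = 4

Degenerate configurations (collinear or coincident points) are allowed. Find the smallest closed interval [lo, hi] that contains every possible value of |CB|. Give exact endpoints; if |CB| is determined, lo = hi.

|AB| ∈ [8, 35]
|BD| ∈ {4}
|CD| ∈ [8, 35]
|AD| ∈ [4, 39]
|BC| ∈ [4, 39]
|AC| ∈ [0, 74]

|CB| ∈ [4, 39]  (≈ [4.0000, 39.0000])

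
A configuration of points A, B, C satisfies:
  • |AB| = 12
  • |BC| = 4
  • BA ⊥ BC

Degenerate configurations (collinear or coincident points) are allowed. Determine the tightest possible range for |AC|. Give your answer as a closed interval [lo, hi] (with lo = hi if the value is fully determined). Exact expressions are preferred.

|AB| ∈ {12}
|BC| ∈ {4}
|AC| ∈ {4·√(10)}

|AC| = 4·√(10)  (≈ 12.6491)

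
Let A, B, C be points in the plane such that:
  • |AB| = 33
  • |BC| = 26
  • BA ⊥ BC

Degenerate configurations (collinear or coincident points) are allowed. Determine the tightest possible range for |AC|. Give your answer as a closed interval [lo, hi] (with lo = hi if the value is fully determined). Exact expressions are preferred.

|AB| ∈ {33}
|BC| ∈ {26}
|AC| ∈ {√(1765)}

|AC| = √(1765)  (≈ 42.0119)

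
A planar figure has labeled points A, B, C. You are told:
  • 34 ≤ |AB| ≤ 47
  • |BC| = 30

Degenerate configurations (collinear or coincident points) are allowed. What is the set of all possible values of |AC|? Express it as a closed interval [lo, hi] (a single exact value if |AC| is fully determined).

|AC| ∈ [4, 77]  (≈ [4.0000, 77.0000])

|AB| ∈ [34, 47]
|BC| ∈ {30}
|AC| ∈ [4, 77]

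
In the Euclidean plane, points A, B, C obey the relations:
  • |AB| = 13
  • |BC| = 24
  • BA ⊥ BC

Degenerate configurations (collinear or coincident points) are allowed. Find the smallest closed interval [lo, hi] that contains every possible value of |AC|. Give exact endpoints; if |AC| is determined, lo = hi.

|AC| = √(745)  (≈ 27.2947)

|AB| ∈ {13}
|BC| ∈ {24}
|AC| ∈ {√(745)}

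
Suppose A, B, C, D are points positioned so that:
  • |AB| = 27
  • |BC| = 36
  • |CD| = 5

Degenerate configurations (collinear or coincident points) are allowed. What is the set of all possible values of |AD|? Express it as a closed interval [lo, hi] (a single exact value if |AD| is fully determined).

|AB| ∈ {27}
|BC| ∈ {36}
|CD| ∈ {5}
|AC| ∈ [9, 63]
|BD| ∈ [31, 41]
|AD| ∈ [4, 68]

|AD| ∈ [4, 68]  (≈ [4.0000, 68.0000])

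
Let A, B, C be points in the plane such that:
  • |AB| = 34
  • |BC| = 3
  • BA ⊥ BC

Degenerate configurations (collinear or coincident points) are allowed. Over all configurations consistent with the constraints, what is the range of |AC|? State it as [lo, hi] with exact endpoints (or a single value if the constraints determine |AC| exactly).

|AC| = √(1165)  (≈ 34.1321)

|AB| ∈ {34}
|BC| ∈ {3}
|AC| ∈ {√(1165)}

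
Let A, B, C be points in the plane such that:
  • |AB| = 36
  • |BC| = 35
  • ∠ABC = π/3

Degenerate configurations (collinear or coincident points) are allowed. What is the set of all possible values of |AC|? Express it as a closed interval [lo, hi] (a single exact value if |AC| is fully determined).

|AC| = √(1261)  (≈ 35.5106)

|AB| ∈ {36}
|BC| ∈ {35}
|AC| ∈ {√(1261)}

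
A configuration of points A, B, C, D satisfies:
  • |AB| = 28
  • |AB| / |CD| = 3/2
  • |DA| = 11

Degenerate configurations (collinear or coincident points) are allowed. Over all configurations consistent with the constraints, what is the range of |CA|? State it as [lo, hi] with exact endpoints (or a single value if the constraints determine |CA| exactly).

|AB| ∈ {28}
|AD| ∈ {11}
|CD| ∈ {56/3}
|BD| ∈ [17, 39]
|AC| ∈ [23/3, 89/3]
|BC| ∈ [0, 173/3]

|CA| ∈ [23/3, 89/3]  (≈ [7.6667, 29.6667])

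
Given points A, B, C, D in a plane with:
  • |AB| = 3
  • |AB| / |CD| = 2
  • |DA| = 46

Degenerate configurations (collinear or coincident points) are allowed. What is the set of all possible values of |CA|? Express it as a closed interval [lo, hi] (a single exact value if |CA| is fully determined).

|AB| ∈ {3}
|AD| ∈ {46}
|CD| ∈ {3/2}
|BD| ∈ [43, 49]
|AC| ∈ [89/2, 95/2]
|BC| ∈ [83/2, 101/2]

|CA| ∈ [89/2, 95/2]  (≈ [44.5000, 47.5000])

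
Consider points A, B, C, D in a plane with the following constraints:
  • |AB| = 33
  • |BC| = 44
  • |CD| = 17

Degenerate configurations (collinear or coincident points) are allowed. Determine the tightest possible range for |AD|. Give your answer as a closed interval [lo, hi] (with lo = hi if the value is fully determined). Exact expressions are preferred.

|AB| ∈ {33}
|BC| ∈ {44}
|CD| ∈ {17}
|AC| ∈ [11, 77]
|BD| ∈ [27, 61]
|AD| ∈ [0, 94]

|AD| ∈ [0, 94]  (≈ [0.0000, 94.0000])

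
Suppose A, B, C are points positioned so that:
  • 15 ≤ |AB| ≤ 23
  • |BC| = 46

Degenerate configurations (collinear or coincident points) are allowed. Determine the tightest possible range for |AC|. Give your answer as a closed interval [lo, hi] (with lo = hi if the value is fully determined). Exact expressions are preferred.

|AB| ∈ [15, 23]
|BC| ∈ {46}
|AC| ∈ [23, 69]

|AC| ∈ [23, 69]  (≈ [23.0000, 69.0000])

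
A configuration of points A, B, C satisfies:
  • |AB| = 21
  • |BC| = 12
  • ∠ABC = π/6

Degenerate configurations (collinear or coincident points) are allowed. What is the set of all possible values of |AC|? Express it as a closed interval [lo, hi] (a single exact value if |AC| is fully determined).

|AC| = 3·√(65 - 28·√(3))  (≈ 12.1870)

|AB| ∈ {21}
|BC| ∈ {12}
|AC| ∈ {3·√(65 - 28·√(3))}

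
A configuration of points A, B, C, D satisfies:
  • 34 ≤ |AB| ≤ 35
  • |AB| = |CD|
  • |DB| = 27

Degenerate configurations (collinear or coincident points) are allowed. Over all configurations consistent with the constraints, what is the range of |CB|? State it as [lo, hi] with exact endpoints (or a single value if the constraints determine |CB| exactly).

|AB| ∈ [34, 35]
|BD| ∈ {27}
|CD| ∈ [34, 35]
|AD| ∈ [7, 62]
|BC| ∈ [7, 62]
|AC| ∈ [0, 97]

|CB| ∈ [7, 62]  (≈ [7.0000, 62.0000])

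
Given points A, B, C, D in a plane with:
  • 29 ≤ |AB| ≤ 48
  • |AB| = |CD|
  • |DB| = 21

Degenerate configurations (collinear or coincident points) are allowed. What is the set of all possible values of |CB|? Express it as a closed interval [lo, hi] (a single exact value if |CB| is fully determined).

|CB| ∈ [8, 69]  (≈ [8.0000, 69.0000])

|AB| ∈ [29, 48]
|BD| ∈ {21}
|CD| ∈ [29, 48]
|AD| ∈ [8, 69]
|BC| ∈ [8, 69]
|AC| ∈ [0, 117]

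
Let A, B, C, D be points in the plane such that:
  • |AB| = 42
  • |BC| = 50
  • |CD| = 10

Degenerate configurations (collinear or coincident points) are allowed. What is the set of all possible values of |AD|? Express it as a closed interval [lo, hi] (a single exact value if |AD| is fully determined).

|AD| ∈ [0, 102]  (≈ [0.0000, 102.0000])

|AB| ∈ {42}
|BC| ∈ {50}
|CD| ∈ {10}
|AC| ∈ [8, 92]
|BD| ∈ [40, 60]
|AD| ∈ [0, 102]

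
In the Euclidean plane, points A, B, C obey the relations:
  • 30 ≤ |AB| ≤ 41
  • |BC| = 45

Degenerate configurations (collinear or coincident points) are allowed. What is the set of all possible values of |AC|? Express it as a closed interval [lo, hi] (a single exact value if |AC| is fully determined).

|AC| ∈ [4, 86]  (≈ [4.0000, 86.0000])

|AB| ∈ [30, 41]
|BC| ∈ {45}
|AC| ∈ [4, 86]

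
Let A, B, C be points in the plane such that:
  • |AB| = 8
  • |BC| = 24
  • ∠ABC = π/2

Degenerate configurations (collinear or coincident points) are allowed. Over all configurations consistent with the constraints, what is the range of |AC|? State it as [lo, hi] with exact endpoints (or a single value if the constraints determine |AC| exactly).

|AC| = 8·√(10)  (≈ 25.2982)

|AB| ∈ {8}
|BC| ∈ {24}
|AC| ∈ {8·√(10)}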